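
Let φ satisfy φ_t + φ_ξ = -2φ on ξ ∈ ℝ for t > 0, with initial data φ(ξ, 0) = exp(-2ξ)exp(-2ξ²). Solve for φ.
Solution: Substitute φ = exp(-2ξ)u.
Then φ_ξ = exp(-2ξ)(u_ξ - 2u), φ_t = exp(-2ξ)u_t; substituting and dividing by exp(-2ξ), the lower-order terms cancel: u_t + u_ξ = 0 (standard advection equation).
Data for u: u(ξ,0) = exp(2ξ)φ(ξ,0) = exp(-2ξ²).
By characteristics (dξ/dt = 1), u(ξ,t) = f(ξ - t) with f = u(·, 0).
So u(ξ,t) = exp(-2(-t + ξ)²), and φ(ξ,t) = exp(-2ξ)u(ξ,t).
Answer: φ(ξ, t) = exp(-2ξ)exp(-2(-t + ξ)²)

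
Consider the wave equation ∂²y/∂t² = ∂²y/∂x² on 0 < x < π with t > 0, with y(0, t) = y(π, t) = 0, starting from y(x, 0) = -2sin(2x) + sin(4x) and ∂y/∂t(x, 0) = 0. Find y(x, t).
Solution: Separating variables: y = Σ [A_n cos(ω_n t) + B_n sin(ω_n t)] sin(nx), ω_n = n. From ICs: A_2=-2, A_4=1.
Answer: y(x, t) = -2sin(2x)cos(2t) + sin(4x)cos(4t)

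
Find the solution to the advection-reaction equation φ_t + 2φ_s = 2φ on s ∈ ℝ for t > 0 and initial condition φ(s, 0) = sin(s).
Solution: Substitute φ = exp(2t)u, i.e. u = exp(-2t)φ.
By the product rule, φ_t = exp(2t)(u_t + 2u), φ_s = exp(2t)u_s.
Substituting into the PDE and dividing by exp(2t): u_t + 2u + 2u_s = 2u.
The lower-order terms cancel, leaving the standard advection equation u_t + 2u_s = 0.
Initial data for u: u(s,0) = φ(s,0) = sin(s).
Solve for u:
  By method of characteristics (waves move right with speed 2):
  Along characteristics s - 2t = const, u is constant, so u(s,t) = f(s - 2t) with f = u(·, 0).
Hence u(s,t) = sin(s - 2t).
Transform back: φ(s,t) = exp(2t)u(s,t).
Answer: φ(s, t) = exp(2t)sin(s - 2t)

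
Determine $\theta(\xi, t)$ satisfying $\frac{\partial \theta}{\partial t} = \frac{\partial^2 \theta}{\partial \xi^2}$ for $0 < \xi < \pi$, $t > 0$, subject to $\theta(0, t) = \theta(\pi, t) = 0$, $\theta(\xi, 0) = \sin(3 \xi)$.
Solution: Separating variables: $\theta = \sum c_n e^{-n^2t} \sin(n\xi)$. From $\theta(\xi,0) = \sin(3 \xi)$: $c_3=1$.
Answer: $\theta(\xi, t) = e^{-9 t} \sin(3 \xi)$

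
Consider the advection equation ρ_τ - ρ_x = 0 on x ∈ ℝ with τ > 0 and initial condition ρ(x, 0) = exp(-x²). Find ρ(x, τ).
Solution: By characteristics (dx/dτ = -1), ρ(x,τ) = f(x + τ) with f = ρ(·, 0).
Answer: ρ(x, τ) = exp(-(x + τ)²)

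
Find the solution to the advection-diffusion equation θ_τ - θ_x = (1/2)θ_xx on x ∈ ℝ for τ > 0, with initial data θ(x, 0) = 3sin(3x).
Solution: Moving frame: η = x + τ, σ = τ, θ = u(η,σ), so θ_τ = u_σ + u_η and θ_xx = u_ηη.
Hence θ_τ - θ_x = u_σ and the PDE becomes the heat equation u_σ = (1/2)u_ηη on η ∈ ℝ.
Initial data: u(η,0) = θ(η,0) = 3sin(3η). Each mode sin(nη) decays as exp(-n²σ/2) on ℝ, so u(η,σ) = Σ c_n exp(-n²σ/2) sin(nη) with c_3=3: u(η,σ) = 3exp(-9σ/2)sin(3η).
Substituting back: θ(x,τ) = u(x + τ, τ).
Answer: θ(x, τ) = 3exp(-9τ/2)sin(3x + 3τ)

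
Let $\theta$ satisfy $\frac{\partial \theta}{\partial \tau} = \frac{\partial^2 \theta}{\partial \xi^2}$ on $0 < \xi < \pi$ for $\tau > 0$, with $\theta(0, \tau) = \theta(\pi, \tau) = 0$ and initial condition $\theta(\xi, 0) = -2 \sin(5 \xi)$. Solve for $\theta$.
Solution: Using separation of variables $\theta = X(\xi)G(\tau)$:
Eigenfunctions: $\sin(n\xi)$, $n = 1, 2, 3, \ldots$
General solution: $\theta(\xi, \tau) = \sum c_n \sin(n\xi) e^{-n^2 \tau}$
Matching $\theta(\xi,0) = -2 \sin(5 \xi)$ term by term: $c_5=-2$.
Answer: $\theta(\xi, \tau) = -2 e^{-25 \tau} \sin(5 \xi)$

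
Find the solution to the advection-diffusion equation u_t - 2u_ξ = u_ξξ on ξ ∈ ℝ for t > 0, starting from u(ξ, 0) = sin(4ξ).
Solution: Moving frame: η = ξ + 2t, σ = t, u = w(η,σ), so u_t = w_σ + 2w_η and u_ξξ = w_ηη.
Hence u_t - 2u_ξ = w_σ and the PDE becomes the heat equation w_σ = w_ηη on η ∈ ℝ.
Initial data: w(η,0) = u(η,0) = sin(4η). Each mode sin(nη) decays as exp(-n²σ) on ℝ, so w(η,σ) = Σ c_n exp(-n²σ) sin(nη) with c_4=1: w(η,σ) = exp(-16σ)sin(4η).
Substituting back: u(ξ,t) = w(ξ + 2t, t).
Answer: u(ξ, t) = exp(-16t)sin(8t + 4ξ)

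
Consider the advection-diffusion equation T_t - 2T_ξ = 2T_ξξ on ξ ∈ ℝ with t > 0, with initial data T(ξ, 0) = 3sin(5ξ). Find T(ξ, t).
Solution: Moving frame: η = ξ + 2t, σ = t, T = u(η,σ), so T_t = u_σ + 2u_η and T_ξξ = u_ηη.
Hence T_t - 2T_ξ = u_σ and the PDE becomes the heat equation u_σ = 2u_ηη on η ∈ ℝ.
Initial data: u(η,0) = T(η,0) = 3sin(5η). Each mode sin(nη) decays as exp(-2n²σ) on ℝ, so u(η,σ) = Σ c_n exp(-2n²σ) sin(nη) with c_5=3: u(η,σ) = 3exp(-50σ)sin(5η).
Substituting back: T(ξ,t) = u(ξ + 2t, t).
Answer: T(ξ, t) = 3exp(-50t)sin(10t + 5ξ)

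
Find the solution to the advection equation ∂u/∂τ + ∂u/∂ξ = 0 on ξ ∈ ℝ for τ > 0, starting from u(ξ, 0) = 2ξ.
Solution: By characteristics (dξ/dτ = 1), u(ξ,τ) = f(ξ - τ) with f = u(·, 0).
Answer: u(ξ, τ) = 2ξ - 2τ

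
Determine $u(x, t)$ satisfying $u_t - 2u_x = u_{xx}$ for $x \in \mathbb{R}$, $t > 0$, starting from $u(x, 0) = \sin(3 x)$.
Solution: Change to a moving frame: let $\eta = x + 2t$, $\sigma = t$ and write $u(x,t) = w(\eta,\sigma)$.
By the chain rule $u_t = w_{\sigma} + 2w_{\eta}$, $u_x = w_{\eta}$, $u_{xx} = w_{\eta\eta}$.
Then $u_t - 2u_x = w_{\sigma}$: the advection term cancels and the PDE becomes the heat equation $w_{\sigma} = w_{\eta\eta}$ on $\eta \in \mathbb{R}$.
Initial data: $w(\eta,0) = u(\eta,0) = \sin(3 \eta)$.
On $\eta \in \mathbb{R}$ each mode satisfies $(\sin(n\eta))'' = -n^2 \sin(n\eta)$, so $e^{-n^2\sigma} \sin(n\eta)$ solves the heat equation; by superposition $w(\eta,\sigma) = \sum c_n e^{-n^2\sigma} \sin(n\eta)$.
Reading off the coefficients: $c_3=1$, so $w(\eta,\sigma) = e^{-9 \sigma} \sin(3 \eta)$.
Substituting back $\eta = x + 2t$, $\sigma = t$: $u(x,t) = w(x + 2t, t)$.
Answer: $u(x, t) = e^{-9 t} \sin(6 t + 3 x)$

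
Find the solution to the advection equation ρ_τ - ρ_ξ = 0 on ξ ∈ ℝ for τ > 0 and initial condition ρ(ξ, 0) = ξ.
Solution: By characteristics (dξ/dτ = -1), ρ(ξ,τ) = f(ξ + τ) with f = ρ(·, 0).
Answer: ρ(ξ, τ) = ξ + τ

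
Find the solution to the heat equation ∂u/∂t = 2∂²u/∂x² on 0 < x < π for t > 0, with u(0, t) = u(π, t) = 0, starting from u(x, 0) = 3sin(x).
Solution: Using separation of variables u = X(x)T(t):
Eigenfunctions: sin(nx), n = 1, 2, 3, ...
General solution: u(x, t) = Σ c_n sin(nx) exp(-2n² t)
Matching u(x,0) = 3sin(x) term by term: c_1=3.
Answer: u(x, t) = 3exp(-2t)sin(x)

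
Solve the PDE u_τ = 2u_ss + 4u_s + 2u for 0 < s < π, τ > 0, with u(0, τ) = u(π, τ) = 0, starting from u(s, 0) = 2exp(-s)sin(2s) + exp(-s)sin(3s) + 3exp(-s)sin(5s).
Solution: Substitute u = exp(-s)w, i.e. w = exp(s)u.
By the product rule, u_s = exp(-s)(w_s - w), u_ss = exp(-s)(w_ss - 2w_s + w), u_τ = exp(-s)w_τ.
Substituting into the PDE and dividing by exp(-s): w_τ = 2(w_ss - 2w_s + w) + 4(w_s - w) + 2w.
The lower-order terms cancel, leaving the standard heat equation w_τ = 2w_ss.
Initial data for w: w(s,0) = exp(s)u(s,0) = 2sin(2s) + sin(3s) + 3sin(5s). The boundary conditions carry over: w(0,τ) = w(π,τ) = 0.
Solve for w:
  Using separation of variables w = X(s)T(τ):
  Eigenfunctions: sin(ns), n = 1, 2, 3, ...
  General solution: w(s, τ) = Σ c_n sin(ns) exp(-2n² τ)
  Matching w(s,0) = 2sin(2s) + sin(3s) + 3sin(5s) term by term: c_2=2, c_3=1, c_5=3.
Hence w(s,τ) = 2exp(-8τ)sin(2s) + exp(-18τ)sin(3s) + 3exp(-50τ)sin(5s).
Transform back: u(s,τ) = exp(-s)w(s,τ).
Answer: u(s, τ) = 2exp(-s)exp(-8τ)sin(2s) + exp(-s)exp(-18τ)sin(3s) + 3exp(-s)exp(-50τ)sin(5s)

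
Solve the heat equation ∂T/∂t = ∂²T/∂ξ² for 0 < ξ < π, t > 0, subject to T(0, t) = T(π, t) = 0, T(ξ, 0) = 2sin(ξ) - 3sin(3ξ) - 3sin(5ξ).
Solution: Separating variables: T = Σ c_n exp(-n²t) sin(nξ). From T(ξ,0) = 2sin(ξ) - 3sin(3ξ) - 3sin(5ξ): c_1=2, c_3=-3, c_5=-3.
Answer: T(ξ, t) = 2exp(-t)sin(ξ) - 3exp(-9t)sin(3ξ) - 3exp(-25t)sin(5ξ)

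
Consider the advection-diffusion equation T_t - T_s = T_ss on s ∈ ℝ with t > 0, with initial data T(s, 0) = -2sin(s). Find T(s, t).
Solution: Change to a moving frame: let η = s + t, σ = t and write T(s,t) = u(η,σ).
By the chain rule T_t = u_σ + u_η, T_s = u_η, T_ss = u_ηη.
Then T_t - T_s = u_σ: the advection term cancels and the PDE becomes the heat equation u_σ = u_ηη on η ∈ ℝ.
Initial data: u(η,0) = T(η,0) = -2sin(η).
On η ∈ ℝ each mode satisfies (sin(nη))″ = -n² sin(nη), so exp(-n²σ) sin(nη) solves the heat equation; by superposition u(η,σ) = Σ c_n exp(-n²σ) sin(nη).
Reading off the coefficients: c_1=-2, so u(η,σ) = -2exp(-σ)sin(η).
Substituting back η = s + t, σ = t: T(s,t) = u(s + t, t).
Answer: T(s, t) = -2exp(-t)sin(s + t)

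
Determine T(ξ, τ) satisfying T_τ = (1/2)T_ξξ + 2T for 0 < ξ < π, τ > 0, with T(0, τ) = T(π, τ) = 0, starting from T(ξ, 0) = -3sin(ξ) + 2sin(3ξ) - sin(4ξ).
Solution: Substitute T = exp(2τ)u.
Then T_τ = exp(2τ)(u_τ + 2u), T_ξξ = exp(2τ)u_ξξ; substituting and dividing by exp(2τ), the lower-order terms cancel: u_τ = (1/2)u_ξξ (standard heat equation).
Data for u: u(ξ,0) = T(ξ,0) = -3sin(ξ) + 2sin(3ξ) - sin(4ξ). The boundary conditions carry over: u(0,τ) = u(π,τ) = 0.
Separating variables: u = Σ c_n exp(-n²τ/2) sin(nξ). From u(ξ,0) = -3sin(ξ) + 2sin(3ξ) - sin(4ξ): c_1=-3, c_3=2, c_4=-1.
So u(ξ,τ) = -exp(-8τ)sin(4ξ) - 3exp(-τ/2)sin(ξ) + 2exp(-9τ/2)sin(3ξ), and T(ξ,τ) = exp(2τ)u(ξ,τ).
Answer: T(ξ, τ) = -3exp(3τ/2)sin(ξ) - exp(-6τ)sin(4ξ) + 2exp(-5τ/2)sin(3ξ)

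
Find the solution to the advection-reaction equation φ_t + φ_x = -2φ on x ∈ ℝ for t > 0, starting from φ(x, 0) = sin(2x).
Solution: Substitute φ = exp(-2t)u.
Then φ_t = exp(-2t)(u_t - 2u), φ_x = exp(-2t)u_x; substituting and dividing by exp(-2t), the lower-order terms cancel: u_t + u_x = 0 (standard advection equation).
Data for u: u(x,0) = φ(x,0) = sin(2x).
By characteristics (dx/dt = 1), u(x,t) = f(x - t) with f = u(·, 0).
So u(x,t) = -sin(2t - 2x), and φ(x,t) = exp(-2t)u(x,t).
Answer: φ(x, t) = -exp(-2t)sin(2t - 2x)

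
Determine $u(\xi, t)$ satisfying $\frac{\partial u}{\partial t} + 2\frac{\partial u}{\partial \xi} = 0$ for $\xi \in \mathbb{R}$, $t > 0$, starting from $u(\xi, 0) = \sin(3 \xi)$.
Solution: By characteristics ($d\xi/dt = 2$), $u(\xi,t) = f(\xi - 2t)$ with $f = u( \cdot , 0)$.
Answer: $u(\xi, t) = \sin(3 \xi - 6 t)$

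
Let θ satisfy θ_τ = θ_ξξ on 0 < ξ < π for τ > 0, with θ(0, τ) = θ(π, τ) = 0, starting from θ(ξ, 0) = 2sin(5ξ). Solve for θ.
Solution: Using separation of variables θ = X(ξ)G(τ):
Eigenfunctions: sin(nξ), n = 1, 2, 3, ...
General solution: θ(ξ, τ) = Σ c_n sin(nξ) exp(-n² τ)
Matching θ(ξ,0) = 2sin(5ξ) term by term: c_5=2.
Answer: θ(ξ, τ) = 2exp(-25τ)sin(5ξ)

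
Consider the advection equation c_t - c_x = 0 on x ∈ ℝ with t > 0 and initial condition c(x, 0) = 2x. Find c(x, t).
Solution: By method of characteristics (waves move left with speed 1):
Along characteristics x + t = const, c is constant, so c(x,t) = f(x + t) with f = c(·, 0).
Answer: c(x, t) = 2t + 2x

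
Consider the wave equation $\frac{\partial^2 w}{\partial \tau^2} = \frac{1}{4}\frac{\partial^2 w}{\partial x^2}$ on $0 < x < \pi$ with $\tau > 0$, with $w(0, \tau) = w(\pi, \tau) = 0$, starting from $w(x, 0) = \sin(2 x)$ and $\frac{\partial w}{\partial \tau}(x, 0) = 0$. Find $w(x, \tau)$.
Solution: Using separation of variables $w = X(x)T(\tau)$:
Eigenfunctions: $\sin(nx)$, $n = 1, 2, 3, \ldots$
General solution: $w(x, \tau) = \sum [A_n \cos(n \tau/2) + B_n \sin(n \tau/2)] \sin(nx)$
From $w(x,0) = \sin(2 x)$: $A_2=1$. From $w_{\tau}(x,0) = 0$: all $B_n = 0$.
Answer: $w(x, \tau) = \sin(2 x) \cos(\tau)$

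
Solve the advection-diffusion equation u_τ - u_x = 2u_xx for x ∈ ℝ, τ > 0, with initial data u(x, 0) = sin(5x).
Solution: Moving frame: η = x + τ, σ = τ, u = w(η,σ), so u_τ = w_σ + w_η and u_xx = w_ηη.
Hence u_τ - u_x = w_σ and the PDE becomes the heat equation w_σ = 2w_ηη on η ∈ ℝ.
Initial data: w(η,0) = u(η,0) = sin(5η). Each mode sin(nη) decays as exp(-2n²σ) on ℝ, so w(η,σ) = Σ c_n exp(-2n²σ) sin(nη) with c_5=1: w(η,σ) = exp(-50σ)sin(5η).
Substituting back: u(x,τ) = w(x + τ, τ).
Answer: u(x, τ) = exp(-50τ)sin(5x + 5τ)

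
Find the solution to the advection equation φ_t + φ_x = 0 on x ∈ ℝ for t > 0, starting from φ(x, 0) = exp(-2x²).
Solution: By method of characteristics (waves move right with speed 1):
Along characteristics x - t = const, φ is constant, so φ(x,t) = f(x - t) with f = φ(·, 0).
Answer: φ(x, t) = exp(-2(-t + x)²)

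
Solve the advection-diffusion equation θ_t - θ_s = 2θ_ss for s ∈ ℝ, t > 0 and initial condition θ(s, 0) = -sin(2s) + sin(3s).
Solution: Moving frame: η = s + t, σ = t, θ = u(η,σ), so θ_t = u_σ + u_η and θ_ss = u_ηη.
Hence θ_t - θ_s = u_σ and the PDE becomes the heat equation u_σ = 2u_ηη on η ∈ ℝ.
Initial data: u(η,0) = θ(η,0) = -sin(2η) + sin(3η). Each mode sin(nη) decays as exp(-2n²σ) on ℝ, so u(η,σ) = Σ c_n exp(-2n²σ) sin(nη) with c_2=-1, c_3=1: u(η,σ) = -exp(-8σ)sin(2η) + exp(-18σ)sin(3η).
Substituting back: θ(s,t) = u(s + t, t).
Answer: θ(s, t) = -exp(-8t)sin(2s + 2t) + exp(-18t)sin(3s + 3t)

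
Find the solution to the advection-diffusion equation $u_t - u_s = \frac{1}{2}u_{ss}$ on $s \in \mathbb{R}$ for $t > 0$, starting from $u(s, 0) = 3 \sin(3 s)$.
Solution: Change to a moving frame: let $\eta = s + t$, $\sigma = t$ and write $u(s,t) = w(\eta,\sigma)$.
By the chain rule $u_t = w_{\sigma} + w_{\eta}$, $u_s = w_{\eta}$, $u_{ss} = w_{\eta\eta}$.
Then $u_t - u_s = w_{\sigma}$: the advection term cancels and the PDE becomes the heat equation $w_{\sigma} = \frac{1}{2}w_{\eta\eta}$ on $\eta \in \mathbb{R}$.
Initial data: $w(\eta,0) = u(\eta,0) = 3 \sin(3 \eta)$.
On $\eta \in \mathbb{R}$ each mode satisfies $(\sin(n\eta))'' = -n^2 \sin(n\eta)$, so $e^{-n^2\sigma/2} \sin(n\eta)$ solves the heat equation; by superposition $w(\eta,\sigma) = \sum c_n e^{-n^2\sigma/2} \sin(n\eta)$.
Reading off the coefficients: $c_3=3$, so $w(\eta,\sigma) = 3 e^{-9 \sigma/2} \sin(3 \eta)$.
Substituting back $\eta = s + t$, $\sigma = t$: $u(s,t) = w(s + t, t)$.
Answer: $u(s, t) = 3 e^{-9 t/2} \sin(3 s + 3 t)$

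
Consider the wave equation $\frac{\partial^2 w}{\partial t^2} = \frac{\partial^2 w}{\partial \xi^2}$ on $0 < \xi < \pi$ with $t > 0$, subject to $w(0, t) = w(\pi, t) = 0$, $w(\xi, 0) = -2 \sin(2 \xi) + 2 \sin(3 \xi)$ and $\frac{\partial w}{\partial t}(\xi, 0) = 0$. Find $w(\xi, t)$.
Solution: Separating variables: $w = \sum [A_n \cos(\omega_n t) + B_n \sin(\omega_n t)] \sin(n\xi)$, $\omega_n = n$. From ICs: $A_2=-2, A_3=2$.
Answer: $w(\xi, t) = -2 \sin(2 \xi) \cos(2 t) + 2 \sin(3 \xi) \cos(3 t)$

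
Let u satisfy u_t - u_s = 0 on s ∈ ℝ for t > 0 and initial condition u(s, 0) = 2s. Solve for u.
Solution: By method of characteristics (waves move left with speed 1):
Along characteristics s + t = const, u is constant, so u(s,t) = f(s + t) with f = u(·, 0).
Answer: u(s, t) = 2s + 2t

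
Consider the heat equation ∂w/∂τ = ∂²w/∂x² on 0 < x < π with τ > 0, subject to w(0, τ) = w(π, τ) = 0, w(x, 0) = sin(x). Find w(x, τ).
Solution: Using separation of variables w = X(x)T(τ):
Eigenfunctions: sin(nx), n = 1, 2, 3, ...
General solution: w(x, τ) = Σ c_n sin(nx) exp(-n² τ)
Matching w(x,0) = sin(x) term by term: c_1=1.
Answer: w(x, τ) = exp(-τ)sin(x)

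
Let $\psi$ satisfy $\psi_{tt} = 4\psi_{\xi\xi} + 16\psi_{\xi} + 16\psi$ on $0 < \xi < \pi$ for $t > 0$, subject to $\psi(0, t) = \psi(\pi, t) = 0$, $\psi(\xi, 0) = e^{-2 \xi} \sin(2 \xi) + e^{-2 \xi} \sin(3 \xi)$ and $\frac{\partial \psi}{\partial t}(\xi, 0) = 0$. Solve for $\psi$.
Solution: Substitute $\psi = e^{-2\xi}u$.
Then $\psi_{\xi} = e^{-2\xi}(u_{\xi} - 2u)$, $\psi_{\xi\xi} = e^{-2\xi}(u_{\xi\xi} - 4u_{\xi} + 4u)$, $\psi_{tt} = e^{-2\xi}u_{tt}$; substituting and dividing by $e^{-2\xi}$, the lower-order terms cancel: $u_{tt} = 4u_{\xi\xi}$ (standard wave equation).
Data for $u$: $u(\xi,0) = e^{2\xi}\psi(\xi,0) = \sin(2 \xi) + \sin(3 \xi)$; $u_t(\xi,0) = e^{2\xi}\psi_t(\xi,0) = 0$. The boundary conditions carry over: $u(0,t) = u(\pi,t) = 0$.
Separating variables: $u = \sum [A_n \cos(\omega_n t) + B_n \sin(\omega_n t)] \sin(n\xi)$, $\omega_n = 2n$. From ICs: $A_2=1, A_3=1$.
So $u(\xi,t) = \sin(2 \xi) \cos(4 t) + \sin(3 \xi) \cos(6 t)$, and $\psi(\xi,t) = e^{-2\xi}u(\xi,t)$.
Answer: $\psi(\xi, t) = e^{-2 \xi} \sin(2 \xi) \cos(4 t) + e^{-2 \xi} \sin(3 \xi) \cos(6 t)$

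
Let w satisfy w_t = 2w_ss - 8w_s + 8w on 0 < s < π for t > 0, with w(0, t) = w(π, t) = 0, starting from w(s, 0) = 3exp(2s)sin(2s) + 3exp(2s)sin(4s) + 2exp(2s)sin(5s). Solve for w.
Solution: Substitute w = exp(2s)u, i.e. u = exp(-2s)w.
By the product rule, w_s = exp(2s)(u_s + 2u), w_ss = exp(2s)(u_ss + 4u_s + 4u), w_t = exp(2s)u_t.
Substituting into the PDE and dividing by exp(2s): u_t = 2(u_ss + 4u_s + 4u) - 8(u_s + 2u) + 8u.
The lower-order terms cancel, leaving the standard heat equation u_t = 2u_ss.
Initial data for u: u(s,0) = exp(-2s)w(s,0) = 3sin(2s) + 3sin(4s) + 2sin(5s). The boundary conditions carry over: u(0,t) = u(π,t) = 0.
Solve for u:
  Using separation of variables u = X(s)T(t):
  Eigenfunctions: sin(ns), n = 1, 2, 3, ...
  General solution: u(s, t) = Σ c_n sin(ns) exp(-2n² t)
  Matching u(s,0) = 3sin(2s) + 3sin(4s) + 2sin(5s) term by term: c_2=3, c_4=3, c_5=2.
Hence u(s,t) = 3exp(-8t)sin(2s) + 3exp(-32t)sin(4s) + 2exp(-50t)sin(5s).
Transform back: w(s,t) = exp(2s)u(s,t).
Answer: w(s, t) = 3exp(2s)exp(-8t)sin(2s) + 3exp(2s)exp(-32t)sin(4s) + 2exp(2s)exp(-50t)sin(5s)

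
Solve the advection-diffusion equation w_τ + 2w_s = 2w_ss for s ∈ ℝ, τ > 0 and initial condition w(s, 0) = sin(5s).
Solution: Moving frame: η = s - 2τ, σ = τ, w = u(η,σ), so w_τ = u_σ - 2u_η and w_ss = u_ηη.
Hence w_τ + 2w_s = u_σ and the PDE becomes the heat equation u_σ = 2u_ηη on η ∈ ℝ.
Initial data: u(η,0) = w(η,0) = sin(5η). Each mode sin(nη) decays as exp(-2n²σ) on ℝ, so u(η,σ) = Σ c_n exp(-2n²σ) sin(nη) with c_5=1: u(η,σ) = exp(-50σ)sin(5η).
Substituting back: w(s,τ) = u(s - 2τ, τ).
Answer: w(s, τ) = exp(-50τ)sin(5s - 10τ)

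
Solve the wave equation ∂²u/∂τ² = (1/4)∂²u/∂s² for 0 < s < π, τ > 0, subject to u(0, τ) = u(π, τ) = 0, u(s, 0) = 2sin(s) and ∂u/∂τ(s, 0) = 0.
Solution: Using separation of variables u = X(s)T(τ):
Eigenfunctions: sin(ns), n = 1, 2, 3, ...
General solution: u(s, τ) = Σ [A_n cos(n τ/2) + B_n sin(n τ/2)] sin(ns)
From u(s,0) = 2sin(s): A_1=2. From u_τ(s,0) = 0: all B_n = 0.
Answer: u(s, τ) = 2sin(s)cos(τ/2)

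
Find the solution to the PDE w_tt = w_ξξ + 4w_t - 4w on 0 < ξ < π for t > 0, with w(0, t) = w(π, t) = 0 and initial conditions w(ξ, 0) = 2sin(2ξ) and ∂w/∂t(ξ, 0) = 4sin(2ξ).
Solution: Substitute w = exp(2t)u.
Then w_t = exp(2t)(u_t + 2u), w_tt = exp(2t)(u_tt + 4u_t + 4u), w_ξξ = exp(2t)u_ξξ; substituting and dividing by exp(2t), the lower-order terms cancel: u_tt = u_ξξ (standard wave equation).
Data for u: u(ξ,0) = w(ξ,0) = 2sin(2ξ); u_t(ξ,0) = w_t(ξ,0) - 2w(ξ,0) = 0. The boundary conditions carry over: u(0,t) = u(π,t) = 0.
Separating variables: u = Σ [A_n cos(ω_n t) + B_n sin(ω_n t)] sin(nξ), ω_n = n. From ICs: A_2=2.
So u(ξ,t) = 2sin(2ξ)cos(2t), and w(ξ,t) = exp(2t)u(ξ,t).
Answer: w(ξ, t) = 2exp(2t)sin(2ξ)cos(2t)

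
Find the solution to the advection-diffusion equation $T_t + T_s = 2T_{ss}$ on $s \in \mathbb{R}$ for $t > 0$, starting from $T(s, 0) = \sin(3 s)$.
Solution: Change to a moving frame: let $\eta = s - t$, $\sigma = t$ and write $T(s,t) = u(\eta,\sigma)$.
By the chain rule $T_t = u_{\sigma} - u_{\eta}$, $T_s = u_{\eta}$, $T_{ss} = u_{\eta\eta}$.
Then $T_t + T_s = u_{\sigma}$: the advection term cancels and the PDE becomes the heat equation $u_{\sigma} = 2u_{\eta\eta}$ on $\eta \in \mathbb{R}$.
Initial data: $u(\eta,0) = T(\eta,0) = \sin(3 \eta)$.
On $\eta \in \mathbb{R}$ each mode satisfies $(\sin(n\eta))'' = -n^2 \sin(n\eta)$, so $e^{-2n^2\sigma} \sin(n\eta)$ solves the heat equation; by superposition $u(\eta,\sigma) = \sum c_n e^{-2n^2\sigma} \sin(n\eta)$.
Reading off the coefficients: $c_3=1$, so $u(\eta,\sigma) = e^{-18 \sigma} \sin(3 \eta)$.
Substituting back $\eta = s - t$, $\sigma = t$: $T(s,t) = u(s - t, t)$.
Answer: $T(s, t) = e^{-18 t} \sin(3 s - 3 t)$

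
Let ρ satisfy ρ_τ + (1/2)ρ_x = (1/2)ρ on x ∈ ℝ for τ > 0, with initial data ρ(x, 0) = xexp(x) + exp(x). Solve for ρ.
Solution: Substitute ρ = exp(x)u, i.e. u = exp(-x)ρ.
By the product rule, ρ_x = exp(x)(u_x + u), ρ_τ = exp(x)u_τ.
Substituting into the PDE and dividing by exp(x): u_τ + (1/2)(u_x + u) = (1/2)u.
The lower-order terms cancel, leaving the standard advection equation u_τ + (1/2)u_x = 0.
Initial data for u: u(x,0) = exp(-x)ρ(x,0) = x + 1.
Solve for u:
  By method of characteristics (waves move right with speed 1/2):
  Along characteristics x - (1/2)τ = const, u is constant, so u(x,τ) = f(x - (1/2)τ) with f = u(·, 0).
Hence u(x,τ) = x - (1/2)τ + 1.
Transform back: ρ(x,τ) = exp(x)u(x,τ).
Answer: ρ(x, τ) = xexp(x) - (1/2)τexp(x) + exp(x)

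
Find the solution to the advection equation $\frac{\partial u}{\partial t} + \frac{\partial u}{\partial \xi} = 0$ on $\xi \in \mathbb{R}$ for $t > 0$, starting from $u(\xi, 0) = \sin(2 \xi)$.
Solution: By method of characteristics (waves move right with speed 1):
Along characteristics $\xi - t =$ const, $u$ is constant, so $u(\xi,t) = f(\xi - t)$ with $f = u( \cdot , 0)$.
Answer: $u(\xi, t) = \sin(2 \xi - 2 t)$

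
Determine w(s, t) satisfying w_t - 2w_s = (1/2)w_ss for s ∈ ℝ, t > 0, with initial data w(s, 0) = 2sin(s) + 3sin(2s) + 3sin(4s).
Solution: Change to a moving frame: let η = s + 2t, σ = t and write w(s,t) = u(η,σ).
By the chain rule w_t = u_σ + 2u_η, w_s = u_η, w_ss = u_ηη.
Then w_t - 2w_s = u_σ: the advection term cancels and the PDE becomes the heat equation u_σ = (1/2)u_ηη on η ∈ ℝ.
Initial data: u(η,0) = w(η,0) = 2sin(η) + 3sin(2η) + 3sin(4η).
On η ∈ ℝ each mode satisfies (sin(nη))″ = -n² sin(nη), so exp(-n²σ/2) sin(nη) solves the heat equation; by superposition u(η,σ) = Σ c_n exp(-n²σ/2) sin(nη).
Reading off the coefficients: c_1=2, c_2=3, c_4=3, so u(η,σ) = 3exp(-2σ)sin(2η) + 3exp(-8σ)sin(4η) + 2exp(-σ/2)sin(η).
Substituting back η = s + 2t, σ = t: w(s,t) = u(s + 2t, t).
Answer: w(s, t) = 3exp(-2t)sin(2s + 4t) + 3exp(-8t)sin(4s + 8t) + 2exp(-t/2)sin(s + 2t)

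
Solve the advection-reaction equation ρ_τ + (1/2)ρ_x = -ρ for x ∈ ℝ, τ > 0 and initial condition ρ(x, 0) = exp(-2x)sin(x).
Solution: Substitute ρ = exp(-2x)u.
Then ρ_x = exp(-2x)(u_x - 2u), ρ_τ = exp(-2x)u_τ; substituting and dividing by exp(-2x), the lower-order terms cancel: u_τ + (1/2)u_x = 0 (standard advection equation).
Data for u: u(x,0) = exp(2x)ρ(x,0) = sin(x).
By characteristics (dx/dτ = 1/2), u(x,τ) = f(x - (1/2)τ) with f = u(·, 0).
So u(x,τ) = sin(x - τ/2), and ρ(x,τ) = exp(-2x)u(x,τ).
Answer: ρ(x, τ) = exp(-2x)sin(x - τ/2)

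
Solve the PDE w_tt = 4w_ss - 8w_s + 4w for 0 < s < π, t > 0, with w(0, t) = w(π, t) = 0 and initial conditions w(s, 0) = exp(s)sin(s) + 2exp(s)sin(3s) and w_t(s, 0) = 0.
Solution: Substitute w = exp(s)u.
Then w_s = exp(s)(u_s + u), w_ss = exp(s)(u_ss + 2u_s + u), w_tt = exp(s)u_tt; substituting and dividing by exp(s), the lower-order terms cancel: u_tt = 4u_ss (standard wave equation).
Data for u: u(s,0) = exp(-s)w(s,0) = sin(s) + 2sin(3s); u_t(s,0) = exp(-s)w_t(s,0) = 0. The boundary conditions carry over: u(0,t) = u(π,t) = 0.
Separating variables: u = Σ [A_n cos(ω_n t) + B_n sin(ω_n t)] sin(ns), ω_n = 2n. From ICs: A_1=1, A_3=2.
So u(s,t) = sin(s)cos(2t) + 2sin(3s)cos(6t), and w(s,t) = exp(s)u(s,t).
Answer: w(s, t) = exp(s)sin(s)cos(2t) + 2exp(s)sin(3s)cos(6t)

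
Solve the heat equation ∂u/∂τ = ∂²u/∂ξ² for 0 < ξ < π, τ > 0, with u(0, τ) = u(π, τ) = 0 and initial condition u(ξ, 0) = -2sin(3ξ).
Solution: Using separation of variables u = X(ξ)T(τ):
Eigenfunctions: sin(nξ), n = 1, 2, 3, ...
General solution: u(ξ, τ) = Σ c_n sin(nξ) exp(-n² τ)
Matching u(ξ,0) = -2sin(3ξ) term by term: c_3=-2.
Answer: u(ξ, τ) = -2exp(-9τ)sin(3ξ)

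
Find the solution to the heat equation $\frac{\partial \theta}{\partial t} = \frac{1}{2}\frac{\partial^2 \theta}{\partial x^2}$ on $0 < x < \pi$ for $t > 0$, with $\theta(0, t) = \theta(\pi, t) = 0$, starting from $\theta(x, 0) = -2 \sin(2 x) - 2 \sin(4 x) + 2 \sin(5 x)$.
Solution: Using separation of variables $\theta = X(x)G(t)$:
Eigenfunctions: $\sin(nx)$, $n = 1, 2, 3, \ldots$
General solution: $\theta(x, t) = \sum c_n \sin(nx) e^{-n^2 t/2}$
Matching $\theta(x,0) = -2 \sin(2 x) - 2 \sin(4 x) + 2 \sin(5 x)$ term by term: $c_2=-2, c_4=-2, c_5=2$.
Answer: $\theta(x, t) = -2 e^{-2 t} \sin(2 x) - 2 e^{-8 t} \sin(4 x) + 2 e^{-25 t/2} \sin(5 x)$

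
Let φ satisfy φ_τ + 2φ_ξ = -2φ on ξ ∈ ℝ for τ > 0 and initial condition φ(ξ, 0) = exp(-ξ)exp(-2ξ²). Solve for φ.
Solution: Substitute φ = exp(-ξ)u, i.e. u = exp(ξ)φ.
By the product rule, φ_ξ = exp(-ξ)(u_ξ - u), φ_τ = exp(-ξ)u_τ.
Substituting into the PDE and dividing by exp(-ξ): u_τ + 2(u_ξ - u) = -2u.
The lower-order terms cancel, leaving the standard advection equation u_τ + 2u_ξ = 0.
Initial data for u: u(ξ,0) = exp(ξ)φ(ξ,0) = exp(-2ξ²).
Solve for u:
  By method of characteristics (waves move right with speed 2):
  Along characteristics ξ - 2τ = const, u is constant, so u(ξ,τ) = f(ξ - 2τ) with f = u(·, 0).
Hence u(ξ,τ) = exp(-2(ξ - 2τ)²).
Transform back: φ(ξ,τ) = exp(-ξ)u(ξ,τ).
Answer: φ(ξ, τ) = exp(-ξ)exp(-2(ξ - 2τ)²)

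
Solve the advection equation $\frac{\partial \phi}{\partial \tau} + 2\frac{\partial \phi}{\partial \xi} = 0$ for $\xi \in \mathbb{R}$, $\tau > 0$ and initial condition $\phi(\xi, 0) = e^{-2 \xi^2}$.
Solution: By characteristics ($d\xi/d\tau = 2$), $\phi(\xi,\tau) = f(\xi - 2\tau)$ with $f = \phi( \cdot , 0)$.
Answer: $\phi(\xi, \tau) = e^{-2 (-2 \tau + \xi)^2}$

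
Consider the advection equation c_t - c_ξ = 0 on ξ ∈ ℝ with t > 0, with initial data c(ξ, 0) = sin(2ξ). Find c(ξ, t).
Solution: By characteristics (dξ/dt = -1), c(ξ,t) = f(ξ + t) with f = c(·, 0).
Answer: c(ξ, t) = sin(2t + 2ξ)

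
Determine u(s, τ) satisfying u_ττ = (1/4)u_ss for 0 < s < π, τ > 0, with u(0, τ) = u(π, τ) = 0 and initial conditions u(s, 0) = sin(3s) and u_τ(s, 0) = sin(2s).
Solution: Using separation of variables u = X(s)T(τ):
Eigenfunctions: sin(ns), n = 1, 2, 3, ...
General solution: u(s, τ) = Σ [A_n cos(n τ/2) + B_n sin(n τ/2)] sin(ns)
From u(s,0) = sin(3s): A_3=1. From u_τ(s,0) = sin(2s), using u_τ(s,0) = Σ ω_n B_n sin(ns) with ω_n = n/2: B_2 = 1/1 = 1.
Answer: u(s, τ) = sin(2s)sin(τ) + sin(3s)cos(3τ/2)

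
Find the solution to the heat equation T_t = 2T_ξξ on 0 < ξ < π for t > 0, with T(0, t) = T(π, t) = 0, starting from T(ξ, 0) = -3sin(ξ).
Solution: Using separation of variables T = X(ξ)G(t):
Eigenfunctions: sin(nξ), n = 1, 2, 3, ...
General solution: T(ξ, t) = Σ c_n sin(nξ) exp(-2n² t)
Matching T(ξ,0) = -3sin(ξ) term by term: c_1=-3.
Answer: T(ξ, t) = -3exp(-2t)sin(ξ)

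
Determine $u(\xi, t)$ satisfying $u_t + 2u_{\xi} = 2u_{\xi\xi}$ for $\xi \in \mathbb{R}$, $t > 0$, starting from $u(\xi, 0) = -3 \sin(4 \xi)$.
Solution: Change to a moving frame: let $\eta = \xi - 2t$, $\sigma = t$ and write $u(\xi,t) = w(\eta,\sigma)$.
By the chain rule $u_t = w_{\sigma} - 2w_{\eta}$, $u_{\xi} = w_{\eta}$, $u_{\xi\xi} = w_{\eta\eta}$.
Then $u_t + 2u_{\xi} = w_{\sigma}$: the advection term cancels and the PDE becomes the heat equation $w_{\sigma} = 2w_{\eta\eta}$ on $\eta \in \mathbb{R}$.
Initial data: $w(\eta,0) = u(\eta,0) = -3 \sin(4 \eta)$.
On $\eta \in \mathbb{R}$ each mode satisfies $(\sin(n\eta))'' = -n^2 \sin(n\eta)$, so $e^{-2n^2\sigma} \sin(n\eta)$ solves the heat equation; by superposition $w(\eta,\sigma) = \sum c_n e^{-2n^2\sigma} \sin(n\eta)$.
Reading off the coefficients: $c_4=-3$, so $w(\eta,\sigma) = -3 e^{-32 \sigma} \sin(4 \eta)$.
Substituting back $\eta = \xi - 2t$, $\sigma = t$: $u(\xi,t) = w(\xi - 2t, t)$.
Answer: $u(\xi, t) = -3 e^{-32 t} \sin(4 \xi - 8 t)$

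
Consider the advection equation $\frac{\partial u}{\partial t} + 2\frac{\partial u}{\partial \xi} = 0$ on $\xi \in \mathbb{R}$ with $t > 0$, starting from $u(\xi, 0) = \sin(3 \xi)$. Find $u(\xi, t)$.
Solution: By characteristics ($d\xi/dt = 2$), $u(\xi,t) = f(\xi - 2t)$ with $f = u( \cdot , 0)$.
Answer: $u(\xi, t) = \sin(3 \xi - 6 t)$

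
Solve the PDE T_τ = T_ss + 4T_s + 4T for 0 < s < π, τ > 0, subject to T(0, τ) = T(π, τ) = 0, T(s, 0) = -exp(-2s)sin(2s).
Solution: Substitute T = exp(-2s)u.
Then T_s = exp(-2s)(u_s - 2u), T_ss = exp(-2s)(u_ss - 4u_s + 4u), T_τ = exp(-2s)u_τ; substituting and dividing by exp(-2s), the lower-order terms cancel: u_τ = u_ss (standard heat equation).
Data for u: u(s,0) = exp(2s)T(s,0) = -sin(2s). The boundary conditions carry over: u(0,τ) = u(π,τ) = 0.
Separating variables: u = Σ c_n exp(-n²τ) sin(ns). From u(s,0) = -sin(2s): c_2=-1.
So u(s,τ) = -exp(-4τ)sin(2s), and T(s,τ) = exp(-2s)u(s,τ).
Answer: T(s, τ) = -exp(-2s)exp(-4τ)sin(2s)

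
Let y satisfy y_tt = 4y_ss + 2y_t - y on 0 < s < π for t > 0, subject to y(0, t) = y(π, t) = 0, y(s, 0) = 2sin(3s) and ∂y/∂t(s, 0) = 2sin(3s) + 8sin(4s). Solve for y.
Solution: Substitute y = exp(t)u, i.e. u = exp(-t)y.
By the product rule, y_t = exp(t)(u_t + u), y_tt = exp(t)(u_tt + 2u_t + u), y_ss = exp(t)u_ss.
Substituting into the PDE and dividing by exp(t): u_tt + 2u_t + u = 4u_ss + 2(u_t + u) - u.
The lower-order terms cancel, leaving the standard wave equation u_tt = 4u_ss.
Initial data for u: u(s,0) = y(s,0) = 2sin(3s); u_t(s,0) = y_t(s,0) - y(s,0) = 8sin(4s). The boundary conditions carry over: u(0,t) = u(π,t) = 0.
Solve for u:
  Using separation of variables u = X(s)T(t):
  Eigenfunctions: sin(ns), n = 1, 2, 3, ...
  General solution: u(s, t) = Σ [A_n cos(2n t) + B_n sin(2n t)] sin(ns)
  From u(s,0) = 2sin(3s): A_3=2. From u_t(s,0) = 8sin(4s), using u_t(s,0) = Σ ω_n B_n sin(ns) with ω_n = 2n: B_4 = 8/8 = 1.
Hence u(s,t) = 2sin(3s)cos(6t) + sin(4s)sin(8t).
Transform back: y(s,t) = exp(t)u(s,t).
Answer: y(s, t) = 2exp(t)sin(3s)cos(6t) + exp(t)sin(4s)sin(8t)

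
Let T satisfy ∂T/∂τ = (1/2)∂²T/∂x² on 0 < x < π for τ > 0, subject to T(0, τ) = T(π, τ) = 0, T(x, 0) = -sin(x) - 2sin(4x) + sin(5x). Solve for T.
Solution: Using separation of variables T = X(x)G(τ):
Eigenfunctions: sin(nx), n = 1, 2, 3, ...
General solution: T(x, τ) = Σ c_n sin(nx) exp(-n² τ/2)
Matching T(x,0) = -sin(x) - 2sin(4x) + sin(5x) term by term: c_1=-1, c_4=-2, c_5=1.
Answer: T(x, τ) = -2exp(-8τ)sin(4x) - exp(-τ/2)sin(x) + exp(-25τ/2)sin(5x)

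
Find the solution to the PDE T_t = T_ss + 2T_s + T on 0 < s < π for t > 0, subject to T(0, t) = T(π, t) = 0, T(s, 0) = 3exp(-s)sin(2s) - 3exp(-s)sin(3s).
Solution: Substitute T = exp(-s)u.
Then T_s = exp(-s)(u_s - u), T_ss = exp(-s)(u_ss - 2u_s + u), T_t = exp(-s)u_t; substituting and dividing by exp(-s), the lower-order terms cancel: u_t = u_ss (standard heat equation).
Data for u: u(s,0) = exp(s)T(s,0) = 3sin(2s) - 3sin(3s). The boundary conditions carry over: u(0,t) = u(π,t) = 0.
Separating variables: u = Σ c_n exp(-n²t) sin(ns). From u(s,0) = 3sin(2s) - 3sin(3s): c_2=3, c_3=-3.
So u(s,t) = 3exp(-4t)sin(2s) - 3exp(-9t)sin(3s), and T(s,t) = exp(-s)u(s,t).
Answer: T(s, t) = 3exp(-s)exp(-4t)sin(2s) - 3exp(-s)exp(-9t)sin(3s)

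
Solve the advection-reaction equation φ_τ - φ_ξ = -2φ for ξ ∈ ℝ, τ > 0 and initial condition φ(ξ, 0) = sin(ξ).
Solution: Substitute φ = exp(-2τ)u.
Then φ_τ = exp(-2τ)(u_τ - 2u), φ_ξ = exp(-2τ)u_ξ; substituting and dividing by exp(-2τ), the lower-order terms cancel: u_τ - u_ξ = 0 (standard advection equation).
Data for u: u(ξ,0) = φ(ξ,0) = sin(ξ).
By characteristics (dξ/dτ = -1), u(ξ,τ) = f(ξ + τ) with f = u(·, 0).
So u(ξ,τ) = sin(ξ + τ), and φ(ξ,τ) = exp(-2τ)u(ξ,τ).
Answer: φ(ξ, τ) = exp(-2τ)sin(ξ + τ)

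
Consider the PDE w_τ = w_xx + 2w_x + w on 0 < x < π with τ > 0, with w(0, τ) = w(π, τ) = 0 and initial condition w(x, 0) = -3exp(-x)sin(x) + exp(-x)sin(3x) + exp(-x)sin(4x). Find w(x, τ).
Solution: Substitute w = exp(-x)u.
Then w_x = exp(-x)(u_x - u), w_xx = exp(-x)(u_xx - 2u_x + u), w_τ = exp(-x)u_τ; substituting and dividing by exp(-x), the lower-order terms cancel: u_τ = u_xx (standard heat equation).
Data for u: u(x,0) = exp(x)w(x,0) = -3sin(x) + sin(3x) + sin(4x). The boundary conditions carry over: u(0,τ) = u(π,τ) = 0.
Separating variables: u = Σ c_n exp(-n²τ) sin(nx). From u(x,0) = -3sin(x) + sin(3x) + sin(4x): c_1=-3, c_3=1, c_4=1.
So u(x,τ) = -3exp(-τ)sin(x) + exp(-9τ)sin(3x) + exp(-16τ)sin(4x), and w(x,τ) = exp(-x)u(x,τ).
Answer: w(x, τ) = -3exp(-x)exp(-τ)sin(x) + exp(-x)exp(-9τ)sin(3x) + exp(-x)exp(-16τ)sin(4x)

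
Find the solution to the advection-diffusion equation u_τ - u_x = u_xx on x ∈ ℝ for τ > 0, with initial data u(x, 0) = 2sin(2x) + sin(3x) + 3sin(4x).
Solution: Moving frame: η = x + τ, σ = τ, u = w(η,σ), so u_τ = w_σ + w_η and u_xx = w_ηη.
Hence u_τ - u_x = w_σ and the PDE becomes the heat equation w_σ = w_ηη on η ∈ ℝ.
Initial data: w(η,0) = u(η,0) = 2sin(2η) + sin(3η) + 3sin(4η). Each mode sin(nη) decays as exp(-n²σ) on ℝ, so w(η,σ) = Σ c_n exp(-n²σ) sin(nη) with c_2=2, c_3=1, c_4=3: w(η,σ) = 2exp(-4σ)sin(2η) + exp(-9σ)sin(3η) + 3exp(-16σ)sin(4η).
Substituting back: u(x,τ) = w(x + τ, τ).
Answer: u(x, τ) = 2exp(-4τ)sin(2x + 2τ) + exp(-9τ)sin(3x + 3τ) + 3exp(-16τ)sin(4x + 4τ)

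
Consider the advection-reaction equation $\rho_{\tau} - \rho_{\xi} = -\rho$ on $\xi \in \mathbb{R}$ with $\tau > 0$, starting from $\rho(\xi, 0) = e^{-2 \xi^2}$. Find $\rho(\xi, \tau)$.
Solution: Substitute $\rho = e^{-\tau}u$.
Then $\rho_{\tau} = e^{-\tau}(u_{\tau} - u)$, $\rho_{\xi} = e^{-\tau}u_{\xi}$; substituting and dividing by $e^{-\tau}$, the lower-order terms cancel: $u_{\tau} - u_{\xi} = 0$ (standard advection equation).
Data for $u$: $u(\xi,0) = \rho(\xi,0) = e^{-2 \xi^2}$.
By characteristics ($d\xi/d\tau = -1$), $u(\xi,\tau) = f(\xi + \tau)$ with $f = u( \cdot , 0)$.
So $u(\xi,\tau) = e^{-2 (\xi + \tau)^2}$, and $\rho(\xi,\tau) = e^{-\tau}u(\xi,\tau)$.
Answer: $\rho(\xi, \tau) = e^{-\tau} e^{-2 (\tau + \xi)^2}$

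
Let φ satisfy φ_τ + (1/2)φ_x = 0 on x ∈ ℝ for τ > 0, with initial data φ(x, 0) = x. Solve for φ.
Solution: By characteristics (dx/dτ = 1/2), φ(x,τ) = f(x - (1/2)τ) with f = φ(·, 0).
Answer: φ(x, τ) = x - (1/2)τ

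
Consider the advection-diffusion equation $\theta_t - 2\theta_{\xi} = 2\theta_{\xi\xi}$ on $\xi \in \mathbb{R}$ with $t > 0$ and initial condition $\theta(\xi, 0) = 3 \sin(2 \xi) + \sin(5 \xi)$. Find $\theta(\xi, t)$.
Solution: Change to a moving frame: let $\eta = \xi + 2t$, $\sigma = t$ and write $\theta(\xi,t) = u(\eta,\sigma)$.
By the chain rule $\theta_t = u_{\sigma} + 2u_{\eta}$, $\theta_{\xi} = u_{\eta}$, $\theta_{\xi\xi} = u_{\eta\eta}$.
Then $\theta_t - 2\theta_{\xi} = u_{\sigma}$: the advection term cancels and the PDE becomes the heat equation $u_{\sigma} = 2u_{\eta\eta}$ on $\eta \in \mathbb{R}$.
Initial data: $u(\eta,0) = \theta(\eta,0) = 3 \sin(2 \eta) + \sin(5 \eta)$.
On $\eta \in \mathbb{R}$ each mode satisfies $(\sin(n\eta))'' = -n^2 \sin(n\eta)$, so $e^{-2n^2\sigma} \sin(n\eta)$ solves the heat equation; by superposition $u(\eta,\sigma) = \sum c_n e^{-2n^2\sigma} \sin(n\eta)$.
Reading off the coefficients: $c_2=3, c_5=1$, so $u(\eta,\sigma) = 3 e^{-8 \sigma} \sin(2 \eta) + e^{-50 \sigma} \sin(5 \eta)$.
Substituting back $\eta = \xi + 2t$, $\sigma = t$: $\theta(\xi,t) = u(\xi + 2t, t)$.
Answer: $\theta(\xi, t) = 3 e^{-8 t} \sin(2 \xi + 4 t) + e^{-50 t} \sin(5 \xi + 10 t)$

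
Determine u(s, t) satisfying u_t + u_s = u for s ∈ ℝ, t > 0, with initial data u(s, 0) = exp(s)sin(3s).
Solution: Substitute u = exp(s)w.
Then u_s = exp(s)(w_s + w), u_t = exp(s)w_t; substituting and dividing by exp(s), the lower-order terms cancel: w_t + w_s = 0 (standard advection equation).
Data for w: w(s,0) = exp(-s)u(s,0) = sin(3s).
By characteristics (ds/dt = 1), w(s,t) = f(s - t) with f = w(·, 0).
So w(s,t) = sin(3s - 3t), and u(s,t) = exp(s)w(s,t).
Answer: u(s, t) = exp(s)sin(3s - 3t)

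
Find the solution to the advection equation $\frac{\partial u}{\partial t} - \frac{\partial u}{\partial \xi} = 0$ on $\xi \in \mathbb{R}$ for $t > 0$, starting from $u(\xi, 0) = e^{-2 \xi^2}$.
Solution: By method of characteristics (waves move left with speed 1):
Along characteristics $\xi + t =$ const, $u$ is constant, so $u(\xi,t) = f(\xi + t)$ with $f = u( \cdot , 0)$.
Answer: $u(\xi, t) = e^{-2 (\xi + t)^2}$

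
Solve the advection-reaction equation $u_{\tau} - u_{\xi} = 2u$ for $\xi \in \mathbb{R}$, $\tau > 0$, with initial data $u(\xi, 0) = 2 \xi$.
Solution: Substitute $u = e^{2\tau}w$, i.e. $w = e^{-2\tau}u$.
By the product rule, $u_{\tau} = e^{2\tau}(w_{\tau} + 2w)$, $u_{\xi} = e^{2\tau}w_{\xi}$.
Substituting into the PDE and dividing by $e^{2\tau}$: $w_{\tau} + 2w - w_{\xi} = 2w$.
The lower-order terms cancel, leaving the standard advection equation $w_{\tau} - w_{\xi} = 0$.
Initial data for $w$: $w(\xi,0) = u(\xi,0) = 2 \xi$.
Solve for $w$:
  By method of characteristics (waves move left with speed 1):
  Along characteristics $\xi + \tau =$ const, $w$ is constant, so $w(\xi,\tau) = f(\xi + \tau)$ with $f = w( \cdot , 0)$.
Hence $w(\xi,\tau) = 2 \xi + 2 \tau$.
Transform back: $u(\xi,\tau) = e^{2\tau}w(\xi,\tau)$.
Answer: $u(\xi, \tau) = 2 \tau e^{2 \tau} + 2 \xi e^{2 \tau}$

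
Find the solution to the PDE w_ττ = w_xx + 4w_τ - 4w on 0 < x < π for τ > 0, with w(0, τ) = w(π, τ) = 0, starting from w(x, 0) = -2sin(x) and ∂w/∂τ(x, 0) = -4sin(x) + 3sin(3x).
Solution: Substitute w = exp(2τ)u.
Then w_τ = exp(2τ)(u_τ + 2u), w_ττ = exp(2τ)(u_ττ + 4u_τ + 4u), w_xx = exp(2τ)u_xx; substituting and dividing by exp(2τ), the lower-order terms cancel: u_ττ = u_xx (standard wave equation).
Data for u: u(x,0) = w(x,0) = -2sin(x); u_τ(x,0) = w_τ(x,0) - 2w(x,0) = 3sin(3x). The boundary conditions carry over: u(0,τ) = u(π,τ) = 0.
Separating variables: u = Σ [A_n cos(ω_n τ) + B_n sin(ω_n τ)] sin(nx), ω_n = n. From ICs (B_n = velocity coefficient / ω_n): A_1=-2, B_3=1.
So u(x,τ) = -2sin(x)cos(τ) + sin(3x)sin(3τ), and w(x,τ) = exp(2τ)u(x,τ).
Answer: w(x, τ) = -2exp(2τ)sin(x)cos(τ) + exp(2τ)sin(3x)sin(3τ)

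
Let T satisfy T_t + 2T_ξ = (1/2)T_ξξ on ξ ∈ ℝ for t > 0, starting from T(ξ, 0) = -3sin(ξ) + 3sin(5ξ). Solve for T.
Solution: Change to a moving frame: let η = ξ - 2t, σ = t and write T(ξ,t) = u(η,σ).
By the chain rule T_t = u_σ - 2u_η, T_ξ = u_η, T_ξξ = u_ηη.
Then T_t + 2T_ξ = u_σ: the advection term cancels and the PDE becomes the heat equation u_σ = (1/2)u_ηη on η ∈ ℝ.
Initial data: u(η,0) = T(η,0) = -3sin(η) + 3sin(5η).
On η ∈ ℝ each mode satisfies (sin(nη))″ = -n² sin(nη), so exp(-n²σ/2) sin(nη) solves the heat equation; by superposition u(η,σ) = Σ c_n exp(-n²σ/2) sin(nη).
Reading off the coefficients: c_1=-3, c_5=3, so u(η,σ) = -3exp(-σ/2)sin(η) + 3exp(-25σ/2)sin(5η).
Substituting back η = ξ - 2t, σ = t: T(ξ,t) = u(ξ - 2t, t).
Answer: T(ξ, t) = 3exp(-t/2)sin(2t - ξ) - 3exp(-25t/2)sin(10t - 5ξ)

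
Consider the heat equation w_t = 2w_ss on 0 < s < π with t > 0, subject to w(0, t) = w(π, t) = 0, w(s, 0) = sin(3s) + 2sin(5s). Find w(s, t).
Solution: Using separation of variables w = X(s)T(t):
Eigenfunctions: sin(ns), n = 1, 2, 3, ...
General solution: w(s, t) = Σ c_n sin(ns) exp(-2n² t)
Matching w(s,0) = sin(3s) + 2sin(5s) term by term: c_3=1, c_5=2.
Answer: w(s, t) = exp(-18t)sin(3s) + 2exp(-50t)sin(5s)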